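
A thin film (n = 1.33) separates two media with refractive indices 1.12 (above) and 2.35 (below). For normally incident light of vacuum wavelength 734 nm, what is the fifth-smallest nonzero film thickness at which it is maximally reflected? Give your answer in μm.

1.38 μm

Ray reflecting at the top interface goes from n = 1.12 toward n = 1.33: a half-wave phase shift.
Ray reflecting at the bottom interface goes from n = 1.33 toward n = 2.35: a half-wave phase shift.
Zero or two π shifts → no net half-wave offset.
For strong reflection here: 2 n t = m λ.
The fifth-smallest nonzero thickness corresponds to m = 5: t = m λ / (2 n) = 5.00 × 734 / (2 × 1.33) = 1380 nm.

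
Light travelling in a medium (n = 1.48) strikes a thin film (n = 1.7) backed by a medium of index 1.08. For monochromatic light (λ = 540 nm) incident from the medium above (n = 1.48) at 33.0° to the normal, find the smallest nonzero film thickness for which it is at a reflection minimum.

180 nm

Top surface (1.48 → 1.7): reflection off a higher-index medium gives a half-wave phase shift.
Bottom surface (1.7 → 1.08): reflection off a lower-index medium gives no phase shift.
Net: one phase inversion between the two reflected rays.
For minimum reflection here: 2 n t cos θ_r = m λ.
Snell's law: 1.48 sin 33.0° = 1.7 sin θ_r → sin θ_r = 0.474, cos θ_r = 0.880.
Minimum nonzero at m = 1: t = λ / (2 n cos θ_r) = 540 / (2 × 1.7 × 0.880) = 180 nm.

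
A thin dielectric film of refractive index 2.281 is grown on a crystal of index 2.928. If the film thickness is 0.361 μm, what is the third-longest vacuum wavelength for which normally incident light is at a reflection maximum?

At the upper boundary (n = 1.0 to n = 2.281) the reflected ray undergoes a half-wave phase shift.
Ray reflecting at the bottom interface goes from n = 2.281 toward n = 2.928: a half-wave phase shift.
The two reflections carry the same phase change, so no net offset.
With no net inversion, constructive interference in reflection requires 2 n t = m λ.
λ = 2 n t / m. The third-longest wavelength is m = 3: λ = 2 × 2.281 × 361 / 3.00 = 549 nm.

549 nm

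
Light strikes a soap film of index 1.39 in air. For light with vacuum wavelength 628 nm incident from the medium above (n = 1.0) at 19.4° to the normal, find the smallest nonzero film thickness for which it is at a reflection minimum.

At the upper boundary (n = 1.0 to n = 1.39) the reflected ray undergoes a half-wave phase shift.
Ray reflecting at the bottom interface goes from n = 1.39 toward n = 1.0: no phase shift.
The two reflections differ by half a wavelength.
With one net inversion, destructive interference in reflection requires 2 n t cos θ_r = m λ.
Snell's law: 1.0 sin 19.4° = 1.39 sin θ_r → sin θ_r = 0.239, cos θ_r = 0.971.
Minimum nonzero at m = 1: t = λ / (2 n cos θ_r) = 628 / (2 × 1.39 × 0.971) = 233 nm.

233 nm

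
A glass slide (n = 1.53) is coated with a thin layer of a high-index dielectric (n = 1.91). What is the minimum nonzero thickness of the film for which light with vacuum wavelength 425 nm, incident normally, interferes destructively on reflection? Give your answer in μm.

Ray reflecting at the top interface goes from n = 1.0 toward n = 1.91: a half-wave phase shift.
At the lower boundary (n = 1.91 to n = 1.53) the reflected ray undergoes no phase shift.
The two reflections differ by half a wavelength.
For weak reflection here: 2 n t = m λ.
Minimum nonzero at m = 1: t = λ / (2 n) = 425 / (2 × 1.91) = 111 nm.

0.111 μm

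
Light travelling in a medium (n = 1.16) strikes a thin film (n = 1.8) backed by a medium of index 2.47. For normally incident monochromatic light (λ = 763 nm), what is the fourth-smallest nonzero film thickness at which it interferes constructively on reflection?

848 nm

Top surface (1.16 → 1.8): reflection off a higher-index medium gives a half-wave phase shift.
Bottom surface (1.8 → 2.47): reflection off a higher-index medium gives a half-wave phase shift.
The two reflections carry the same phase change, so no net offset.
So the condition for constructive reflection is 2 n t = m λ.
The fourth-smallest nonzero thickness corresponds to m = 4: t = m λ / (2 n) = 4.00 × 763 / (2 × 1.8) = 848 nm.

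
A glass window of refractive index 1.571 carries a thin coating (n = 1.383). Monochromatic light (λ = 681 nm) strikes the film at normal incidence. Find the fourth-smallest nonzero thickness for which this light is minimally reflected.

Ray reflecting at the top interface goes from n = 1.0 toward n = 1.383: a half-wave phase shift.
At the lower boundary (n = 1.383 to n = 1.571) the reflected ray undergoes a half-wave phase shift.
Net: no relative phase inversion (both shifts match).
With no net inversion, destructive interference in reflection requires 2 n t = (m + ½) λ.
The fourth-smallest nonzero thickness corresponds to m = 3: t = (m + ½) λ / (2 n) = 3.50 × 681 / (2 × 1.383) = 862 nm.

862 nm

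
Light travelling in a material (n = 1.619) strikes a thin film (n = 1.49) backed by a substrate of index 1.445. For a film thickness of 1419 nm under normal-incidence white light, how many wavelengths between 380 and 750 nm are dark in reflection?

Ray reflecting at the top interface goes from n = 1.619 toward n = 1.49: no phase shift.
At the lower boundary (n = 1.49 to n = 1.445) the reflected ray undergoes no phase shift.
Net: no relative phase inversion (both shifts match).
So the condition for destructive reflection is 2 n t = (m + ½) λ.
λ = 2 n t / (m + ½) = 4229 / (m + ½) nm.
m=5: 769 nm (IR); m=6: 651 nm (visible); m=7: 564 nm (visible); m=8: 497 nm (visible); m=9: 445 nm (visible); m=10: 403 nm (visible); m=11: 368 nm (UV).

5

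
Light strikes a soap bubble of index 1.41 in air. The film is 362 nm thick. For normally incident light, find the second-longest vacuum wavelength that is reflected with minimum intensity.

Top surface (1.0 → 1.41): reflection off a higher-index medium gives a half-wave phase shift.
Ray reflecting at the bottom interface goes from n = 1.41 toward n = 1.0: no phase shift.
Exactly one π shift → a net half-wave offset.
So the condition for destructive reflection is 2 n t = m λ.
λ = 2 n t / m. The second-longest wavelength is m = 2: λ = 2 × 1.41 × 362 / 2.00 = 510 nm.

510 nm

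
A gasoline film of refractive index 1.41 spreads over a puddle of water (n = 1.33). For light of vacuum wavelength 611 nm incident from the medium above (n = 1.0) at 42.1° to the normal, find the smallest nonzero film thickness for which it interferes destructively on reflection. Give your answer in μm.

0.246 μm

At the upper boundary (n = 1.0 to n = 1.41) the reflected ray undergoes a half-wave phase shift.
Bottom surface (1.41 → 1.33): reflection off a lower-index medium gives no phase shift.
The two reflections differ by half a wavelength.
For weak reflection here: 2 n t cos θ_r = m λ.
Snell's law: 1.0 sin 42.1° = 1.41 sin θ_r → sin θ_r = 0.475, cos θ_r = 0.880.
Minimum nonzero at m = 1: t = λ / (2 n cos θ_r) = 611 / (2 × 1.41 × 0.880) = 246 nm.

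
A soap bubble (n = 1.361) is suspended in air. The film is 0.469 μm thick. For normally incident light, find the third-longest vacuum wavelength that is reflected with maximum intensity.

511 nm

At the upper boundary (n = 1.0 to n = 1.361) the reflected ray undergoes a half-wave phase shift.
At the lower boundary (n = 1.361 to n = 1.0) the reflected ray undergoes no phase shift.
Net: one phase inversion between the two reflected rays.
With one net inversion, constructive interference in reflection requires 2 n t = (m + ½) λ.
λ = 2 n t / (m + ½). The third-longest wavelength is m = 2: λ = 2 × 1.361 × 469 / 2.50 = 511 nm.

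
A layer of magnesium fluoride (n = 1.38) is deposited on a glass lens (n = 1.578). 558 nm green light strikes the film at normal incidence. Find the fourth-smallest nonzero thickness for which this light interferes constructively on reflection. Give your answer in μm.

0.809 μm

Ray reflecting at the top interface goes from n = 1.0 toward n = 1.38: a half-wave phase shift.
Ray reflecting at the bottom interface goes from n = 1.38 toward n = 1.578: a half-wave phase shift.
The two reflections carry the same phase change, so no net offset.
For bright reflection here: 2 n t = m λ.
The fourth-smallest nonzero thickness corresponds to m = 4: t = m λ / (2 n) = 4.00 × 558 / (2 × 1.38) = 809 nm.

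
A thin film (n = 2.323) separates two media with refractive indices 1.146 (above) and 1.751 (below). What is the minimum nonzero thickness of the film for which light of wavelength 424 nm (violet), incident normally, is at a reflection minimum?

91.3 nm

Ray reflecting at the top interface goes from n = 1.146 toward n = 2.323: a half-wave phase shift.
Ray reflecting at the bottom interface goes from n = 2.323 toward n = 1.751: no phase shift.
Net: one phase inversion between the two reflected rays.
So the condition for destructive reflection is 2 n t = m λ.
Minimum nonzero at m = 1: t = λ / (2 n) = 424 / (2 × 2.323) = 91.3 nm.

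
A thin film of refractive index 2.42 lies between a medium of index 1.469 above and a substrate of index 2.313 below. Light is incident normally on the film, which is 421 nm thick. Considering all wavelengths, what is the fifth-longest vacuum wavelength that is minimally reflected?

408 nm

At the upper boundary (n = 1.469 to n = 2.42) the reflected ray undergoes a half-wave phase shift.
Bottom surface (2.42 → 2.313): reflection off a lower-index medium gives no phase shift.
Net: one phase inversion between the two reflected rays.
For minimum reflection here: 2 n t = m λ.
λ = 2 n t / m. The fifth-longest wavelength is m = 5: λ = 2 × 2.42 × 421 / 5.00 = 408 nm.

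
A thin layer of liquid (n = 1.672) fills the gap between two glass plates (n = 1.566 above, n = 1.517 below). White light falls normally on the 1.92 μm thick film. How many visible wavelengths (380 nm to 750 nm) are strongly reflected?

8

Top surface (1.566 → 1.672): reflection off a higher-index medium gives a half-wave phase shift.
Ray reflecting at the bottom interface goes from n = 1.672 toward n = 1.517: no phase shift.
Exactly one π shift → a net half-wave offset.
With one net inversion, constructive interference in reflection requires 2 n t = (m + ½) λ.
λ = 2 n t / (m + ½) = 6420 / (m + ½) nm.
m=8: 755 nm (IR); m=9: 676 nm (visible); m=10: 611 nm (visible); m=11: 558 nm (visible); m=12: 514 nm (visible); m=13: 476 nm (visible); m=14: 443 nm (visible); m=15: 414 nm (visible); m=16: 389 nm (visible); m=17: 367 nm (UV).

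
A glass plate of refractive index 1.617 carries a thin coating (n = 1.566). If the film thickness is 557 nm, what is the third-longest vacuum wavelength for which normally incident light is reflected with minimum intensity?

698 nm

Top surface (1.0 → 1.566): reflection off a higher-index medium gives a half-wave phase shift.
Bottom surface (1.566 → 1.617): reflection off a higher-index medium gives a half-wave phase shift.
The two reflections carry the same phase change, so no net offset.
For minimum reflection here: 2 n t = (m + ½) λ.
λ = 2 n t / (m + ½). The third-longest wavelength is m = 2: λ = 2 × 1.566 × 557 / 2.50 = 698 nm.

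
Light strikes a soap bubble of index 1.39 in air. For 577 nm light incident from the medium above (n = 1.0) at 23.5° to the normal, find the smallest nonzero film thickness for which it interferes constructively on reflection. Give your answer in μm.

0.108 μm

At the upper boundary (n = 1.0 to n = 1.39) the reflected ray undergoes a half-wave phase shift.
Ray reflecting at the bottom interface goes from n = 1.39 toward n = 1.0: no phase shift.
Net: one phase inversion between the two reflected rays.
For strong reflection here: 2 n t cos θ_r = (m + ½) λ.
Snell's law: 1.0 sin 23.5° = 1.39 sin θ_r → sin θ_r = 0.287, cos θ_r = 0.958.
Minimum at m = 0: t = λ / (4 n cos θ_r) = 577 / (4 × 1.39 × 0.958) = 108 nm.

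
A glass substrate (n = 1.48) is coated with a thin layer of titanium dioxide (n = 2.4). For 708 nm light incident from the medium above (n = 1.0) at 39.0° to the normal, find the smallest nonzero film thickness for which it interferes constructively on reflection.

76.4 nm

At the upper boundary (n = 1.0 to n = 2.4) the reflected ray undergoes a half-wave phase shift.
Ray reflecting at the bottom interface goes from n = 2.4 toward n = 1.48: no phase shift.
Net: one phase inversion between the two reflected rays.
With one net inversion, constructive interference in reflection requires 2 n t cos θ_r = (m + ½) λ.
Snell's law: 1.0 sin 39.0° = 2.4 sin θ_r → sin θ_r = 0.262, cos θ_r = 0.965.
Minimum at m = 0: t = λ / (4 n cos θ_r) = 708 / (4 × 2.4 × 0.965) = 76.4 nm.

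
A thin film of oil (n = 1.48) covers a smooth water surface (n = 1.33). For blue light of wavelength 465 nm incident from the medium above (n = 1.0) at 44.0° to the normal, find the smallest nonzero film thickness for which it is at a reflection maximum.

89.0 nm

At the upper boundary (n = 1.0 to n = 1.48) the reflected ray undergoes a half-wave phase shift.
At the lower boundary (n = 1.48 to n = 1.33) the reflected ray undergoes no phase shift.
Exactly one π shift → a net half-wave offset.
For bright reflection here: 2 n t cos θ_r = (m + ½) λ.
Snell's law: 1.0 sin 44.0° = 1.48 sin θ_r → sin θ_r = 0.469, cos θ_r = 0.883.
Minimum at m = 0: t = λ / (4 n cos θ_r) = 465 / (4 × 1.48 × 0.883) = 89.0 nm.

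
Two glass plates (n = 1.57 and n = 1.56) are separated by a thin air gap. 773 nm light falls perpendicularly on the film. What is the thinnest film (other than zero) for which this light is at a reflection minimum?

At the upper boundary (n = 1.57 to n = 1.0) the reflected ray undergoes no phase shift.
At the lower boundary (n = 1.0 to n = 1.56) the reflected ray undergoes a half-wave phase shift.
Exactly one π shift → a net half-wave offset.
With one net inversion, destructive interference in reflection requires 2 n t = m λ.
Minimum nonzero at m = 1: t = λ / (2 n) = 773 / (2 × 1.0) = 387 nm.

387 nm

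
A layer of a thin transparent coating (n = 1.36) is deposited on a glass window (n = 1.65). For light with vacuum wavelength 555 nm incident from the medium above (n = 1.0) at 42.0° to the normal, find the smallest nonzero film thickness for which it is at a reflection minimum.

At the upper boundary (n = 1.0 to n = 1.36) the reflected ray undergoes a half-wave phase shift.
Bottom surface (1.36 → 1.65): reflection off a higher-index medium gives a half-wave phase shift.
Net: no relative phase inversion (both shifts match).
With no net inversion, destructive interference in reflection requires 2 n t cos θ_r = (m + ½) λ.
Snell's law: 1.0 sin 42.0° = 1.36 sin θ_r → sin θ_r = 0.492, cos θ_r = 0.871.
Minimum at m = 0: t = λ / (4 n cos θ_r) = 555 / (4 × 1.36 × 0.871) = 117 nm.

117 nm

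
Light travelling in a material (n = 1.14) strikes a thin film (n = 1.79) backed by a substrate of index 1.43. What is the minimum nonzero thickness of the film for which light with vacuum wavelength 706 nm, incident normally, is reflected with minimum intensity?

197 nm

Top surface (1.14 → 1.79): reflection off a higher-index medium gives a half-wave phase shift.
Ray reflecting at the bottom interface goes from n = 1.79 toward n = 1.43: no phase shift.
Exactly one π shift → a net half-wave offset.
For minimum reflection here: 2 n t = m λ.
Minimum nonzero at m = 1: t = λ / (2 n) = 706 / (2 × 1.79) = 197 nm.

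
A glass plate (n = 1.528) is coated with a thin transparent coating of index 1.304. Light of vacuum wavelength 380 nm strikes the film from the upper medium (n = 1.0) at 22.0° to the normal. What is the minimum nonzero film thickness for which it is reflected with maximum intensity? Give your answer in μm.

At the upper boundary (n = 1.0 to n = 1.304) the reflected ray undergoes a half-wave phase shift.
Ray reflecting at the bottom interface goes from n = 1.304 toward n = 1.528: a half-wave phase shift.
Net: no relative phase inversion (both shifts match).
With no net inversion, constructive interference in reflection requires 2 n t cos θ_r = m λ.
Snell's law: 1.0 sin 22.0° = 1.304 sin θ_r → sin θ_r = 0.287, cos θ_r = 0.958.
Minimum nonzero at m = 1: t = λ / (2 n cos θ_r) = 380 / (2 × 1.304 × 0.958) = 152 nm.

0.152 μm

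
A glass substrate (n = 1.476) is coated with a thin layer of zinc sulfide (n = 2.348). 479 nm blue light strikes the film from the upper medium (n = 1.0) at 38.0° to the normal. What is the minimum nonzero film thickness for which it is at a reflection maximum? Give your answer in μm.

Top surface (1.0 → 2.348): reflection off a higher-index medium gives a half-wave phase shift.
At the lower boundary (n = 2.348 to n = 1.476) the reflected ray undergoes no phase shift.
Exactly one π shift → a net half-wave offset.
So the condition for constructive reflection is 2 n t cos θ_r = (m + ½) λ.
Snell's law: 1.0 sin 38.0° = 2.348 sin θ_r → sin θ_r = 0.262, cos θ_r = 0.965.
Minimum at m = 0: t = λ / (4 n cos θ_r) = 479 / (4 × 2.348 × 0.965) = 52.8 nm.

0.0528 μm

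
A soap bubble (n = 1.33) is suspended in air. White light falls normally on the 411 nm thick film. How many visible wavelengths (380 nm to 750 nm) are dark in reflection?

1

Ray reflecting at the top interface goes from n = 1.0 toward n = 1.33: a half-wave phase shift.
Ray reflecting at the bottom interface goes from n = 1.33 toward n = 1.0: no phase shift.
Exactly one π shift → a net half-wave offset.
For dark reflection here: 2 n t = m λ.
λ = 2 n t / m = 1093 / m nm.
m=1: 1093 nm (IR); m=2: 547 nm (visible); m=3: 364 nm (UV).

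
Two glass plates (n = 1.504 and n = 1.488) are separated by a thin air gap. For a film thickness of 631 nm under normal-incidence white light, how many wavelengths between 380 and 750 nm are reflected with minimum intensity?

2

Top surface (1.504 → 1.0): reflection off a lower-index medium gives no phase shift.
Ray reflecting at the bottom interface goes from n = 1.0 toward n = 1.488: a half-wave phase shift.
The two reflections differ by half a wavelength.
For weak reflection here: 2 n t = m λ.
λ = 2 n t / m = 1262 / m nm.
m=1: 1262 nm (IR); m=2: 631 nm (visible); m=3: 421 nm (visible); m=4: 316 nm (UV).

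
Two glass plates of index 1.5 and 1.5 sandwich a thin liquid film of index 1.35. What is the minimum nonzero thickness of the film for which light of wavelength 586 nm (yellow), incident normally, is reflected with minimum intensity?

Top surface (1.5 → 1.35): reflection off a lower-index medium gives no phase shift.
Bottom surface (1.35 → 1.5): reflection off a higher-index medium gives a half-wave phase shift.
Exactly one π shift → a net half-wave offset.
So the condition for destructive reflection is 2 n t = m λ.
Minimum nonzero at m = 1: t = λ / (2 n) = 586 / (2 × 1.35) = 217 nm.

217 nm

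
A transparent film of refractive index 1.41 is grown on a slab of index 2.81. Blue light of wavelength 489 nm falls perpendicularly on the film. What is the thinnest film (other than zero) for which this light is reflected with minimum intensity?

At the upper boundary (n = 1.0 to n = 1.41) the reflected ray undergoes a half-wave phase shift.
Bottom surface (1.41 → 2.81): reflection off a higher-index medium gives a half-wave phase shift.
Zero or two π shifts → no net half-wave offset.
For dark reflection here: 2 n t = (m + ½) λ.
Minimum at m = 0: t = λ / (4 n) = 489 / (4 × 1.41) = 86.7 nm.

86.7 nm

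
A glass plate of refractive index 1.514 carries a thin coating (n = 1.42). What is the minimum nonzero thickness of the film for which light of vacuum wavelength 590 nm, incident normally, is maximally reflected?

208 nm

Top surface (1.0 → 1.42): reflection off a higher-index medium gives a half-wave phase shift.
At the lower boundary (n = 1.42 to n = 1.514) the reflected ray undergoes a half-wave phase shift.
Zero or two π shifts → no net half-wave offset.
For bright reflection here: 2 n t = m λ.
Minimum nonzero at m = 1: t = λ / (2 n) = 590 / (2 × 1.42) = 208 nm.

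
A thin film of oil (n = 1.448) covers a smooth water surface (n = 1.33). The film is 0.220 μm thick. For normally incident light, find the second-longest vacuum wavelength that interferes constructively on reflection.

Top surface (1.0 → 1.448): reflection off a higher-index medium gives a half-wave phase shift.
Bottom surface (1.448 → 1.33): reflection off a lower-index medium gives no phase shift.
The two reflections differ by half a wavelength.
With one net inversion, constructive interference in reflection requires 2 n t = (m + ½) λ.
λ = 2 n t / (m + ½). The second-longest wavelength is m = 1: λ = 2 × 1.448 × 220 / 1.50 = 425 nm.

425 nm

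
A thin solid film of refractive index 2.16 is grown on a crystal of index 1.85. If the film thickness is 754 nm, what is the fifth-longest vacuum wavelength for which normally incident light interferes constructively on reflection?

At the upper boundary (n = 1.0 to n = 2.16) the reflected ray undergoes a half-wave phase shift.
Bottom surface (2.16 → 1.85): reflection off a lower-index medium gives no phase shift.
Exactly one π shift → a net half-wave offset.
With one net inversion, constructive interference in reflection requires 2 n t = (m + ½) λ.
λ = 2 n t / (m + ½). The fifth-longest wavelength is m = 4: λ = 2 × 2.16 × 754 / 4.50 = 724 nm.

724 nm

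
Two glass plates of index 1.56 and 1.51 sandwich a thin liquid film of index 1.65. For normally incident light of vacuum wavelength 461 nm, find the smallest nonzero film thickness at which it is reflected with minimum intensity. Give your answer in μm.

Top surface (1.56 → 1.65): reflection off a higher-index medium gives a half-wave phase shift.
Bottom surface (1.65 → 1.51): reflection off a lower-index medium gives no phase shift.
The two reflections differ by half a wavelength.
So the condition for destructive reflection is 2 n t = m λ.
Minimum nonzero at m = 1: t = λ / (2 n) = 461 / (2 × 1.65) = 140 nm.

0.140 μm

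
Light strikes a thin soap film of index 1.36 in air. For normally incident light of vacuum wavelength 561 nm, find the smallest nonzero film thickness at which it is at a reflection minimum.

206 nm

At the upper boundary (n = 1.0 to n = 1.36) the reflected ray undergoes a half-wave phase shift.
At the lower boundary (n = 1.36 to n = 1.0) the reflected ray undergoes no phase shift.
Net: one phase inversion between the two reflected rays.
With one net inversion, destructive interference in reflection requires 2 n t = m λ.
Minimum nonzero at m = 1: t = λ / (2 n) = 561 / (2 × 1.36) = 206 nm.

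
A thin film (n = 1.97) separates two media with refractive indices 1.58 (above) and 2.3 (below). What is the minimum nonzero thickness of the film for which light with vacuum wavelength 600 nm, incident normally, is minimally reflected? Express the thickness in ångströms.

761 Å

Top surface (1.58 → 1.97): reflection off a higher-index medium gives a half-wave phase shift.
Ray reflecting at the bottom interface goes from n = 1.97 toward n = 2.3: a half-wave phase shift.
Zero or two π shifts → no net half-wave offset.
With no net inversion, destructive interference in reflection requires 2 n t = (m + ½) λ.
Minimum at m = 0: t = λ / (4 n) = 600 / (4 × 1.97) = 76.1 nm.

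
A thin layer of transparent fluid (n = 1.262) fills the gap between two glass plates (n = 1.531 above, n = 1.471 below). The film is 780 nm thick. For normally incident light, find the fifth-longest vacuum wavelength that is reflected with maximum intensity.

437 nm

Ray reflecting at the top interface goes from n = 1.531 toward n = 1.262: no phase shift.
At the lower boundary (n = 1.262 to n = 1.471) the reflected ray undergoes a half-wave phase shift.
Net: one phase inversion between the two reflected rays.
For maximum reflection here: 2 n t = (m + ½) λ.
λ = 2 n t / (m + ½). The fifth-longest wavelength is m = 4: λ = 2 × 1.262 × 780 / 4.50 = 437 nm.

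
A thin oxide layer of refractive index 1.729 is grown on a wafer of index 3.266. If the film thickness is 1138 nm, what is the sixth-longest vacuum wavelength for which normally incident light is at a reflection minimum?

715 nm

Ray reflecting at the top interface goes from n = 1.0 toward n = 1.729: a half-wave phase shift.
Bottom surface (1.729 → 3.266): reflection off a higher-index medium gives a half-wave phase shift.
Zero or two π shifts → no net half-wave offset.
With no net inversion, destructive interference in reflection requires 2 n t = (m + ½) λ.
λ = 2 n t / (m + ½). The sixth-longest wavelength is m = 5: λ = 2 × 1.729 × 1138 / 5.50 = 715 nm.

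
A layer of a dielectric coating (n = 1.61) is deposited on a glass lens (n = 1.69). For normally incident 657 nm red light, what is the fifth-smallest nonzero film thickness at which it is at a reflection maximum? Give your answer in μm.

Top surface (1.0 → 1.61): reflection off a higher-index medium gives a half-wave phase shift.
Bottom surface (1.61 → 1.69): reflection off a higher-index medium gives a half-wave phase shift.
The two reflections carry the same phase change, so no net offset.
With no net inversion, constructive interference in reflection requires 2 n t = m λ.
The fifth-smallest nonzero thickness corresponds to m = 5: t = m λ / (2 n) = 5.00 × 657 / (2 × 1.61) = 1020 nm.

1.02 μm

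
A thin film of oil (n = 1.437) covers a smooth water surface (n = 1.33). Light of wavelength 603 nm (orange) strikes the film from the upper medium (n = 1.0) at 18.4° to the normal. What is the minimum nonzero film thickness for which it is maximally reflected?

At the upper boundary (n = 1.0 to n = 1.437) the reflected ray undergoes a half-wave phase shift.
Ray reflecting at the bottom interface goes from n = 1.437 toward n = 1.33: no phase shift.
The two reflections differ by half a wavelength.
So the condition for constructive reflection is 2 n t cos θ_r = (m + ½) λ.
Snell's law: 1.0 sin 18.4° = 1.437 sin θ_r → sin θ_r = 0.220, cos θ_r = 0.976.
Minimum at m = 0: t = λ / (4 n cos θ_r) = 603 / (4 × 1.437 × 0.976) = 108 nm.

108 nm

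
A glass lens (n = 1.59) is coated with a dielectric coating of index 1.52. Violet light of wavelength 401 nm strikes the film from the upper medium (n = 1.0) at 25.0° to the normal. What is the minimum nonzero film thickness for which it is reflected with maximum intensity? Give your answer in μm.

At the upper boundary (n = 1.0 to n = 1.52) the reflected ray undergoes a half-wave phase shift.
Bottom surface (1.52 → 1.59): reflection off a higher-index medium gives a half-wave phase shift.
Zero or two π shifts → no net half-wave offset.
For maximum reflection here: 2 n t cos θ_r = m λ.
Snell's law: 1.0 sin 25.0° = 1.52 sin θ_r → sin θ_r = 0.278, cos θ_r = 0.961.
Minimum nonzero at m = 1: t = λ / (2 n cos θ_r) = 401 / (2 × 1.52 × 0.961) = 137 nm.

0.137 μm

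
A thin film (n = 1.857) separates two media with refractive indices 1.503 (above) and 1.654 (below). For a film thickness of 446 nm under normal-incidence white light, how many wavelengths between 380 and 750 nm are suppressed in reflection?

2

Ray reflecting at the top interface goes from n = 1.503 toward n = 1.857: a half-wave phase shift.
At the lower boundary (n = 1.857 to n = 1.654) the reflected ray undergoes no phase shift.
Net: one phase inversion between the two reflected rays.
With one net inversion, destructive interference in reflection requires 2 n t = m λ.
λ = 2 n t / m = 1656 / m nm.
m=2: 828 nm (IR); m=3: 552 nm (visible); m=4: 414 nm (visible); m=5: 331 nm (UV).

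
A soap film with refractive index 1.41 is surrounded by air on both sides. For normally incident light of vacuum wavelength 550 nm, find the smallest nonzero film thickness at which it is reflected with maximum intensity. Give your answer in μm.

Top surface (1.0 → 1.41): reflection off a higher-index medium gives a half-wave phase shift.
Ray reflecting at the bottom interface goes from n = 1.41 toward n = 1.0: no phase shift.
Exactly one π shift → a net half-wave offset.
For bright reflection here: 2 n t = (m + ½) λ.
Minimum at m = 0: t = λ / (4 n) = 550 / (4 × 1.41) = 97.5 nm.

0.0975 μm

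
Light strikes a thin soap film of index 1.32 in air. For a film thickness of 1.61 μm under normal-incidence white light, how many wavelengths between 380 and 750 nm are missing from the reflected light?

6

Top surface (1.0 → 1.32): reflection off a higher-index medium gives a half-wave phase shift.
Bottom surface (1.32 → 1.0): reflection off a lower-index medium gives no phase shift.
Exactly one π shift → a net half-wave offset.
So the condition for destructive reflection is 2 n t = m λ.
λ = 2 n t / m = 4250 / m nm.
m=5: 850 nm (IR); m=6: 708 nm (visible); m=7: 607 nm (visible); m=8: 531 nm (visible); m=9: 472 nm (visible); m=10: 425 nm (visible); m=11: 386 nm (visible); m=12: 354 nm (UV).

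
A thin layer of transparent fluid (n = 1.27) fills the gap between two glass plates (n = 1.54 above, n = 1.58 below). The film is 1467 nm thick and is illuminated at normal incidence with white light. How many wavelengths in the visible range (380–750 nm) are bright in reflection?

5

Ray reflecting at the top interface goes from n = 1.54 toward n = 1.27: no phase shift.
Bottom surface (1.27 → 1.58): reflection off a higher-index medium gives a half-wave phase shift.
The two reflections differ by half a wavelength.
So the condition for constructive reflection is 2 n t = (m + ½) λ.
λ = 2 n t / (m + ½) = 3726 / (m + ½) nm.
m=4: 828 nm (IR); m=5: 677 nm (visible); m=6: 573 nm (visible); m=7: 497 nm (visible); m=8: 438 nm (visible); m=9: 392 nm (visible); m=10: 355 nm (UV).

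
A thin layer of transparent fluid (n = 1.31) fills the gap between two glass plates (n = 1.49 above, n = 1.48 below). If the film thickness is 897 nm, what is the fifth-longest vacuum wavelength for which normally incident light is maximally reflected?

522 nm

Top surface (1.49 → 1.31): reflection off a lower-index medium gives no phase shift.
Bottom surface (1.31 → 1.48): reflection off a higher-index medium gives a half-wave phase shift.
Exactly one π shift → a net half-wave offset.
For maximum reflection here: 2 n t = (m + ½) λ.
λ = 2 n t / (m + ½). The fifth-longest wavelength is m = 4: λ = 2 × 1.31 × 897 / 4.50 = 522 nm.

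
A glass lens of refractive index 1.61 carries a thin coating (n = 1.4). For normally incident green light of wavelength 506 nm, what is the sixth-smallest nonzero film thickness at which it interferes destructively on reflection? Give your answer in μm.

0.994 μm

At the upper boundary (n = 1.0 to n = 1.4) the reflected ray undergoes a half-wave phase shift.
Bottom surface (1.4 → 1.61): reflection off a higher-index medium gives a half-wave phase shift.
The two reflections carry the same phase change, so no net offset.
So the condition for destructive reflection is 2 n t = (m + ½) λ.
The sixth-smallest nonzero thickness corresponds to m = 5: t = (m + ½) λ / (2 n) = 5.50 × 506 / (2 × 1.4) = 994 nm.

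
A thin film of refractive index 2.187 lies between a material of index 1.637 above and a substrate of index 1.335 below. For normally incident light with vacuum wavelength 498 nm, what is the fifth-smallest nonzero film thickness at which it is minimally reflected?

At the upper boundary (n = 1.637 to n = 2.187) the reflected ray undergoes a half-wave phase shift.
Bottom surface (2.187 → 1.335): reflection off a lower-index medium gives no phase shift.
The two reflections differ by half a wavelength.
So the condition for destructive reflection is 2 n t = m λ.
The fifth-smallest nonzero thickness corresponds to m = 5: t = m λ / (2 n) = 5.00 × 498 / (2 × 2.187) = 569 nm.

569 nm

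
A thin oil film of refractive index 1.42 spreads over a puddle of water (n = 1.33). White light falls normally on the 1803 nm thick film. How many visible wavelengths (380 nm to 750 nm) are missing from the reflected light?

7

Ray reflecting at the top interface goes from n = 1.0 toward n = 1.42: a half-wave phase shift.
At the lower boundary (n = 1.42 to n = 1.33) the reflected ray undergoes no phase shift.
The two reflections differ by half a wavelength.
So the condition for destructive reflection is 2 n t = m λ.
λ = 2 n t / m = 5121 / m nm.
m=6: 853 nm (IR); m=7: 732 nm (visible); m=8: 640 nm (visible); m=9: 569 nm (visible); m=10: 512 nm (visible); m=11: 466 nm (visible); m=12: 427 nm (visible); m=13: 394 nm (visible); m=14: 366 nm (UV).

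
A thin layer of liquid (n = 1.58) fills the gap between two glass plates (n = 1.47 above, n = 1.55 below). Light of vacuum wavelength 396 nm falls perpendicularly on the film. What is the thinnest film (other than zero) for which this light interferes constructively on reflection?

62.7 nm

Top surface (1.47 → 1.58): reflection off a higher-index medium gives a half-wave phase shift.
Ray reflecting at the bottom interface goes from n = 1.58 toward n = 1.55: no phase shift.
The two reflections differ by half a wavelength.
With one net inversion, constructive interference in reflection requires 2 n t = (m + ½) λ.
Minimum at m = 0: t = λ / (4 n) = 396 / (4 × 1.58) = 62.7 nm.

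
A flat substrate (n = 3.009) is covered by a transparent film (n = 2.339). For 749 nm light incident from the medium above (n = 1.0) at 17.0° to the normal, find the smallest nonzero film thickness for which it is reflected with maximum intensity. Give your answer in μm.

Top surface (1.0 → 2.339): reflection off a higher-index medium gives a half-wave phase shift.
At the lower boundary (n = 2.339 to n = 3.009) the reflected ray undergoes a half-wave phase shift.
Net: no relative phase inversion (both shifts match).
So the condition for constructive reflection is 2 n t cos θ_r = m λ.
Snell's law: 1.0 sin 17.0° = 2.339 sin θ_r → sin θ_r = 0.125, cos θ_r = 0.992.
Minimum nonzero at m = 1: t = λ / (2 n cos θ_r) = 749 / (2 × 2.339 × 0.992) = 161 nm.

0.161 μm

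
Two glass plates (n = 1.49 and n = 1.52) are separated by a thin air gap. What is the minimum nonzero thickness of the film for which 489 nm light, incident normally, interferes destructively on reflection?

At the upper boundary (n = 1.49 to n = 1.0) the reflected ray undergoes no phase shift.
At the lower boundary (n = 1.0 to n = 1.52) the reflected ray undergoes a half-wave phase shift.
Exactly one π shift → a net half-wave offset.
For minimum reflection here: 2 n t = m λ.
Minimum nonzero at m = 1: t = λ / (2 n) = 489 / (2 × 1.0) = 245 nm.

245 nm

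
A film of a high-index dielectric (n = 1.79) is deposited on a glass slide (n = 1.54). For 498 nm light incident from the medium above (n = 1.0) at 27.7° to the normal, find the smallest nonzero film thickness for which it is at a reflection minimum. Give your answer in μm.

0.144 μm

Ray reflecting at the top interface goes from n = 1.0 toward n = 1.79: a half-wave phase shift.
Bottom surface (1.79 → 1.54): reflection off a lower-index medium gives no phase shift.
Exactly one π shift → a net half-wave offset.
For minimum reflection here: 2 n t cos θ_r = m λ.
Snell's law: 1.0 sin 27.7° = 1.79 sin θ_r → sin θ_r = 0.260, cos θ_r = 0.966.
Minimum nonzero at m = 1: t = λ / (2 n cos θ_r) = 498 / (2 × 1.79 × 0.966) = 144 nm.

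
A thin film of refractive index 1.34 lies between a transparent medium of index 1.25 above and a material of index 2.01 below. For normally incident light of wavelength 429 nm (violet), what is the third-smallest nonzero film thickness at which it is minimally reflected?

Ray reflecting at the top interface goes from n = 1.25 toward n = 1.34: a half-wave phase shift.
At the lower boundary (n = 1.34 to n = 2.01) the reflected ray undergoes a half-wave phase shift.
Zero or two π shifts → no net half-wave offset.
For weak reflection here: 2 n t = (m + ½) λ.
The third-smallest nonzero thickness corresponds to m = 2: t = (m + ½) λ / (2 n) = 2.50 × 429 / (2 × 1.34) = 400 nm.

400 nm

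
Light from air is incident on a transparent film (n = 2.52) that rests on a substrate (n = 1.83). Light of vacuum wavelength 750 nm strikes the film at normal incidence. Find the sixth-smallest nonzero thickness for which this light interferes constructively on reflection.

818 nm

At the upper boundary (n = 1.0 to n = 2.52) the reflected ray undergoes a half-wave phase shift.
Bottom surface (2.52 → 1.83): reflection off a lower-index medium gives no phase shift.
Exactly one π shift → a net half-wave offset.
So the condition for constructive reflection is 2 n t = (m + ½) λ.
The sixth-smallest nonzero thickness corresponds to m = 5: t = (m + ½) λ / (2 n) = 5.50 × 750 / (2 × 2.52) = 818 nm.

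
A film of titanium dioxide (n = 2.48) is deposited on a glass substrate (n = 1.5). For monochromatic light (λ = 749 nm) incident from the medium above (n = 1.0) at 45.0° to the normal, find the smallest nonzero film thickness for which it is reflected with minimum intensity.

Top surface (1.0 → 2.48): reflection off a higher-index medium gives a half-wave phase shift.
Bottom surface (2.48 → 1.5): reflection off a lower-index medium gives no phase shift.
The two reflections differ by half a wavelength.
For weak reflection here: 2 n t cos θ_r = m λ.
Snell's law: 1.0 sin 45.0° = 2.48 sin θ_r → sin θ_r = 0.285, cos θ_r = 0.958.
Minimum nonzero at m = 1: t = λ / (2 n cos θ_r) = 749 / (2 × 2.48 × 0.958) = 158 nm.

158 nm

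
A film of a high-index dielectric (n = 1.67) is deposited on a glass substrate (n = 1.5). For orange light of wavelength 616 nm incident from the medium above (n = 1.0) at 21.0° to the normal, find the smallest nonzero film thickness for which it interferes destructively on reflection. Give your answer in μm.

At the upper boundary (n = 1.0 to n = 1.67) the reflected ray undergoes a half-wave phase shift.
Ray reflecting at the bottom interface goes from n = 1.67 toward n = 1.5: no phase shift.
The two reflections differ by half a wavelength.
So the condition for destructive reflection is 2 n t cos θ_r = m λ.
Snell's law: 1.0 sin 21.0° = 1.67 sin θ_r → sin θ_r = 0.215, cos θ_r = 0.977.
Minimum nonzero at m = 1: t = λ / (2 n cos θ_r) = 616 / (2 × 1.67 × 0.977) = 189 nm.

0.189 μm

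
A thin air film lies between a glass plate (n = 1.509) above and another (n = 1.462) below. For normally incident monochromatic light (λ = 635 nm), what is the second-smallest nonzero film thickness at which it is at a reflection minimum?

635 nm

At the upper boundary (n = 1.509 to n = 1.0) the reflected ray undergoes no phase shift.
Bottom surface (1.0 → 1.462): reflection off a higher-index medium gives a half-wave phase shift.
Exactly one π shift → a net half-wave offset.
For minimum reflection here: 2 n t = m λ.
The second-smallest nonzero thickness corresponds to m = 2: t = m λ / (2 n) = 2.00 × 635 / (2 × 1.0) = 635 nm.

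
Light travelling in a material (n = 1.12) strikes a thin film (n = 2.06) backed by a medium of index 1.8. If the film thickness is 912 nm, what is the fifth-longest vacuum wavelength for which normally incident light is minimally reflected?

751 nm

Top surface (1.12 → 2.06): reflection off a higher-index medium gives a half-wave phase shift.
Ray reflecting at the bottom interface goes from n = 2.06 toward n = 1.8: no phase shift.
The two reflections differ by half a wavelength.
With one net inversion, destructive interference in reflection requires 2 n t = m λ.
λ = 2 n t / m. The fifth-longest wavelength is m = 5: λ = 2 × 2.06 × 912 / 5.00 = 751 nm.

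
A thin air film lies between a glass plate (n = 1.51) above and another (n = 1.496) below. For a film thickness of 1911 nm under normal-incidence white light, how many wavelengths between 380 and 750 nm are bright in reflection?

5

Top surface (1.51 → 1.0): reflection off a lower-index medium gives no phase shift.
Bottom surface (1.0 → 1.496): reflection off a higher-index medium gives a half-wave phase shift.
Net: one phase inversion between the two reflected rays.
So the condition for constructive reflection is 2 n t = (m + ½) λ.
λ = 2 n t / (m + ½) = 3822 / (m + ½) nm.
m=4: 849 nm (IR); m=5: 695 nm (visible); m=6: 588 nm (visible); m=7: 510 nm (visible); m=8: 450 nm (visible); m=9: 402 nm (visible); m=10: 364 nm (UV).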